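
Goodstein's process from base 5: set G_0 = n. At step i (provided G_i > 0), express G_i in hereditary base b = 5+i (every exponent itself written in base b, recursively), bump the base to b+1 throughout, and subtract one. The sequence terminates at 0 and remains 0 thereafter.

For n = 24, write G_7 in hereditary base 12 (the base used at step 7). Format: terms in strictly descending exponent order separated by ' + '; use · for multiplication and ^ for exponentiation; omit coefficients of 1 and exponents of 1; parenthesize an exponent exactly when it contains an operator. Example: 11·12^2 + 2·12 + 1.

3·12 + 7

G_0=24  [base 5] 4·5 + 4  →[5↦6]→  4·6 + 4 = 28  −1 ⇒ G_1=27
G_1=27  [base 6] 4·6 + 3  →[6↦7]→  4·7 + 3 = 31  −1 ⇒ G_2=30
G_2=30  [base 7] 4·7 + 2  →[7↦8]→  4·8 + 2 = 34  −1 ⇒ G_3=33
G_3=33  [base 8] 4·8 + 1  →[8↦9]→  4·9 + 1 = 37  −1 ⇒ G_4=36
G_4=36  [base 9] 4·9  →[9↦10]→  4·10 = 40  −1 ⇒ G_5=39
G_5=39  [base 10] 3·10 + 9  →[10↦11]→  3·11 + 9 = 42  −1 ⇒ G_6=41
G_6=41  [base 11] 3·11 + 8  →[11↦12]→  3·12 + 8 = 44  −1 ⇒ G_7=43
G_7=43  [base 12] 3·12 + 7  →[12↦13]→  3·13 + 7 = 46  −1 ⇒ G_8=45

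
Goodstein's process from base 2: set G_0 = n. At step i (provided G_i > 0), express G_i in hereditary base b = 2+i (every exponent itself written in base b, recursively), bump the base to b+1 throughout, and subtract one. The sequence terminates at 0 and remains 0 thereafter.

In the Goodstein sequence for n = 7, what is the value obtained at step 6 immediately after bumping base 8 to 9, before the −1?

i=0: 7 = 2^2 + 2 + 1 (b=2); 2→3: 3^3 + 3 + 1 = 31; 31−1 = 30
i=1: 30 = 3^3 + 3 (b=3); 3→4: 4^4 + 4 = 260; 260−1 = 259
i=2: 259 = 4^4 + 3 (b=4); 4→5: 5^5 + 3 = 3128; 3128−1 = 3127
i=3: 3127 = 5^5 + 2 (b=5); 5→6: 6^6 + 2 = 46658; 46658−1 = 46657
i=4: 46657 = 6^6 + 1 (b=6); 6→7: 7^7 + 1 = 823544; 823544−1 = 823543
i=5: 823543 = 7^7 (b=7); 7→8: 8^8 = 16777216; 16777216−1 = 16777215
i=6: 16777215 = 7·8^7 + 7·8^6 + 7·8^5 + 7·8^4 + 7·8^3 + 7·8^2 + 7·8 + 7 (b=8); 8→9: 7·9^7 + 7·9^6 + 7·9^5 + 7·9^4 + 7·9^3 + 7·9^2 + 7·9 + 7 = 37665880; 37665880−1 = 37665879

37665880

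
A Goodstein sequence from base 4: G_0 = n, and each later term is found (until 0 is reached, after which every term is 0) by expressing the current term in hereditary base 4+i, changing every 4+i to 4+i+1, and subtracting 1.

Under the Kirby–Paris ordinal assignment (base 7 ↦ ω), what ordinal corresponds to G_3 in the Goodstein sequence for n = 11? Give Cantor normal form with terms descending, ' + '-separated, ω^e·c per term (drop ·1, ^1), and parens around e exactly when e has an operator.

ω·2

(0) 11|_4 = 2·4 + 3 ↦ 2·5 + 3|_5 = 13 ⇒ 12
(1) 12|_5 = 2·5 + 2 ↦ 2·6 + 2|_6 = 14 ⇒ 13
(2) 13|_6 = 2·6 + 1 ↦ 2·7 + 1|_7 = 15 ⇒ 14
(3) 14|_7 = 2·7 ↦ 2·8|_8 = 16 ⇒ 15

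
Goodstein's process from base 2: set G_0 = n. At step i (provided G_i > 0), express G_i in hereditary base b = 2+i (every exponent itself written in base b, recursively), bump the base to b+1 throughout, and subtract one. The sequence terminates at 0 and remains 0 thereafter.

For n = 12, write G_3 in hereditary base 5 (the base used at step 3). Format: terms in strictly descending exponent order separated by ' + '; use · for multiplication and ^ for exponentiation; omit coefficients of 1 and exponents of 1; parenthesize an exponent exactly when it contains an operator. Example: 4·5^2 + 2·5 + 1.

5^(5 + 1) + 2·5^2 + 2·5

12 —HB2→ 2^(2 + 1) + 2^2 —bump→ 3^(3 + 1) + 3^3 = 108 —(−1)→ 107
107 —HB3→ 3^(3 + 1) + 2·3^2 + 2·3 + 2 —bump→ 4^(4 + 1) + 2·4^2 + 2·4 + 2 = 1066 —(−1)→ 1065
1065 —HB4→ 4^(4 + 1) + 2·4^2 + 2·4 + 1 —bump→ 5^(5 + 1) + 2·5^2 + 2·5 + 1 = 15686 —(−1)→ 15685
15685 —HB5→ 5^(5 + 1) + 2·5^2 + 2·5 —bump→ 6^(6 + 1) + 2·6^2 + 2·6 = 280020 —(−1)→ 280019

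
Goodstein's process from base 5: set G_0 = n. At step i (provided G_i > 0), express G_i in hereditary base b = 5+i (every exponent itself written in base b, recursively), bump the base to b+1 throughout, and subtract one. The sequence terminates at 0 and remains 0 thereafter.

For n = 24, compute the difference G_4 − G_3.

3

G_0 = 24. HB_5(24) = 4·5 + 4. Bump = 28. G_1 = 27.
G_1 = 27. HB_6(27) = 4·6 + 3. Bump = 31. G_2 = 30.
G_2 = 30. HB_7(30) = 4·7 + 2. Bump = 34. G_3 = 33.
G_3 = 33. HB_8(33) = 4·8 + 1. Bump = 37. G_4 = 36.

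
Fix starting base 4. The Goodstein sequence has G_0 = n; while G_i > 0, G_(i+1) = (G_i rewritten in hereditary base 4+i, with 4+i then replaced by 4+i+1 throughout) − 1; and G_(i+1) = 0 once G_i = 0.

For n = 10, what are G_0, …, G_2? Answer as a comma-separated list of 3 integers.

G_0 = 10. HB_4(10) = 2·4 + 2. Bump = 12. G_1 = 11.
G_1 = 11. HB_5(11) = 2·5 + 1. Bump = 13. G_2 = 12.

10, 11, 12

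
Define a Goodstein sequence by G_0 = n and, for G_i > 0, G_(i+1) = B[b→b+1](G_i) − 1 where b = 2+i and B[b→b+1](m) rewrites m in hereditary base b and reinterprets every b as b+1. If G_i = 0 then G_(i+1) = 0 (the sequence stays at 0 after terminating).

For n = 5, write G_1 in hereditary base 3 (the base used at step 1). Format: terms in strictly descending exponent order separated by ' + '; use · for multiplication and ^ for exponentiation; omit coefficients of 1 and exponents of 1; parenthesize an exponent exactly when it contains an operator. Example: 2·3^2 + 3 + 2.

3^3

base 2: 5 = 2^2 + 1; at 3: 3^3 + 1 = 28; next = 27
base 3: 27 = 3^3; at 4: 4^4 = 256; next = 255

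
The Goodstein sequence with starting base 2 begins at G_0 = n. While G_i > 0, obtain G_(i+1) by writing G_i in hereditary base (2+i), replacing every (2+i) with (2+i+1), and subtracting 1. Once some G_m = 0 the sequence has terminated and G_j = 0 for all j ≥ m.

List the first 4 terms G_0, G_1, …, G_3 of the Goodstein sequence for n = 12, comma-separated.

12, 107, 1065, 15685

base 2: 12 = 2^(2 + 1) + 2^2; at 3: 3^(3 + 1) + 3^3 = 108; next = 107
base 3: 107 = 3^(3 + 1) + 2·3^2 + 2·3 + 2; at 4: 4^(4 + 1) + 2·4^2 + 2·4 + 2 = 1066; next = 1065
base 4: 1065 = 4^(4 + 1) + 2·4^2 + 2·4 + 1; at 5: 5^(5 + 1) + 2·5^2 + 2·5 + 1 = 15686; next = 15685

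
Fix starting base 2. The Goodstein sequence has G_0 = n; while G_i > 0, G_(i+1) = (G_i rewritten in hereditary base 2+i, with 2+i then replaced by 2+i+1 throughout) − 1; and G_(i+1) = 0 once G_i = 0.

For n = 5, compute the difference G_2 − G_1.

(0) 5|_2 = 2^2 + 1 ↦ 3^3 + 1|_3 = 28 ⇒ 27
(1) 27|_3 = 3^3 ↦ 4^4|_4 = 256 ⇒ 255

228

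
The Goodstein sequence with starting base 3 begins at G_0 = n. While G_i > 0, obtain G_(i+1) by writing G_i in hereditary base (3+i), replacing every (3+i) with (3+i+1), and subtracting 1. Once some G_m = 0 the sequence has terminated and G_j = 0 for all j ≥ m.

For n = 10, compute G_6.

36

G_0=10  [base 3] 3^2 + 1  →[3↦4]→  4^2 + 1 = 17  −1 ⇒ G_1=16
G_1=16  [base 4] 4^2  →[4↦5]→  5^2 = 25  −1 ⇒ G_2=24
G_2=24  [base 5] 4·5 + 4  →[5↦6]→  4·6 + 4 = 28  −1 ⇒ G_3=27
G_3=27  [base 6] 4·6 + 3  →[6↦7]→  4·7 + 3 = 31  −1 ⇒ G_4=30
G_4=30  [base 7] 4·7 + 2  →[7↦8]→  4·8 + 2 = 34  −1 ⇒ G_5=33
G_5=33  [base 8] 4·8 + 1  →[8↦9]→  4·9 + 1 = 37  −1 ⇒ G_6=36
G_6=36  [base 9] 4·9  →[9↦10]→  4·10 = 40  −1 ⇒ G_7=39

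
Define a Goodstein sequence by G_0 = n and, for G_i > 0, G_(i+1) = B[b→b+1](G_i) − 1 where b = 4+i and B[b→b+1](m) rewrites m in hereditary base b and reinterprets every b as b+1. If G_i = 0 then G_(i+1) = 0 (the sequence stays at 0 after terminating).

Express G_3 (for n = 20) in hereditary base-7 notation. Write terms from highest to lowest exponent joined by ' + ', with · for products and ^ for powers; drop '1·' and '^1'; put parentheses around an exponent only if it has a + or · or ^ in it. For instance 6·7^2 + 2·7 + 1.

7^2 + 2

i=0: 20 = 4^2 + 4 (b=4); 4→5: 5^2 + 5 = 30; 30−1 = 29
i=1: 29 = 5^2 + 4 (b=5); 5→6: 6^2 + 4 = 40; 40−1 = 39
i=2: 39 = 6^2 + 3 (b=6); 6→7: 7^2 + 3 = 52; 52−1 = 51
i=3: 51 = 7^2 + 2 (b=7); 7→8: 8^2 + 2 = 66; 66−1 = 65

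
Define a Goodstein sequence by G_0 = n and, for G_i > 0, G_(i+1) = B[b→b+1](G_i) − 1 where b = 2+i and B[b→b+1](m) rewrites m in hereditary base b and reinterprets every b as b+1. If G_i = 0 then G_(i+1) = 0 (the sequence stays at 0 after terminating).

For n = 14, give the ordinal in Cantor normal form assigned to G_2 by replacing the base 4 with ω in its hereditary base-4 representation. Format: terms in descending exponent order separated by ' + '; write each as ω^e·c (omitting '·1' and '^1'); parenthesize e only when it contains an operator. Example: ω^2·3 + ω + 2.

ω^(ω + 1) + ω^ω + 1

base 2: 14 = 2^(2 + 1) + 2^2 + 2; at 3: 3^(3 + 1) + 3^3 + 3 = 111; next = 110
base 3: 110 = 3^(3 + 1) + 3^3 + 2; at 4: 4^(4 + 1) + 4^4 + 2 = 1282; next = 1281
base 4: 1281 = 4^(4 + 1) + 4^4 + 1; at 5: 5^(5 + 1) + 5^5 + 1 = 18751; next = 18750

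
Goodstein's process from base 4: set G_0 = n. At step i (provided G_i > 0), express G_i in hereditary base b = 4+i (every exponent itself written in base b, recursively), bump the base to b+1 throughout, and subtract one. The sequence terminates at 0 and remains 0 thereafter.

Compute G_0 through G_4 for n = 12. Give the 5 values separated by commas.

12, 14, 15, 16, 17

(0) 12|_4 = 3·4 ↦ 3·5|_5 = 15 ⇒ 14
(1) 14|_5 = 2·5 + 4 ↦ 2·6 + 4|_6 = 16 ⇒ 15
(2) 15|_6 = 2·6 + 3 ↦ 2·7 + 3|_7 = 17 ⇒ 16
(3) 16|_7 = 2·7 + 2 ↦ 2·8 + 2|_8 = 18 ⇒ 17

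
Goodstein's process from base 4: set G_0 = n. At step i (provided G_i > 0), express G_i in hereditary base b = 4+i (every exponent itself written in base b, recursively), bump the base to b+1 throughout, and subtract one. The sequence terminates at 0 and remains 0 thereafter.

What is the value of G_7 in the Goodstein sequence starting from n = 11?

15

G_0=11  [base 4] 2·4 + 3  →[4↦5]→  2·5 + 3 = 13  −1 ⇒ G_1=12
G_1=12  [base 5] 2·5 + 2  →[5↦6]→  2·6 + 2 = 14  −1 ⇒ G_2=13
G_2=13  [base 6] 2·6 + 1  →[6↦7]→  2·7 + 1 = 15  −1 ⇒ G_3=14
G_3=14  [base 7] 2·7  →[7↦8]→  2·8 = 16  −1 ⇒ G_4=15
G_4=15  [base 8] 8 + 7  →[8↦9]→  9 + 7 = 16  −1 ⇒ G_5=15
G_5=15  [base 9] 9 + 6  →[9↦10]→  10 + 6 = 16  −1 ⇒ G_6=15
G_6=15  [base 10] 10 + 5  →[10↦11]→  11 + 5 = 16  −1 ⇒ G_7=15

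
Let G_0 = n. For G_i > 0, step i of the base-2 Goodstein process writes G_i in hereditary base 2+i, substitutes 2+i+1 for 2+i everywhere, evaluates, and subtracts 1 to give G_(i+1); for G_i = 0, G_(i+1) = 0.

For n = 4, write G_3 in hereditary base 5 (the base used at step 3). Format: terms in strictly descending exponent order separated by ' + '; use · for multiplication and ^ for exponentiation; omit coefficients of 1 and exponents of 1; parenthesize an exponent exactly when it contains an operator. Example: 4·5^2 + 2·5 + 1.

2·5^2 + 2·5

i=0: 4 = 2^2 (b=2); 2→3: 3^3 = 27; 27−1 = 26
i=1: 26 = 2·3^2 + 2·3 + 2 (b=3); 3→4: 2·4^2 + 2·4 + 2 = 42; 42−1 = 41
i=2: 41 = 2·4^2 + 2·4 + 1 (b=4); 4→5: 2·5^2 + 2·5 + 1 = 61; 61−1 = 60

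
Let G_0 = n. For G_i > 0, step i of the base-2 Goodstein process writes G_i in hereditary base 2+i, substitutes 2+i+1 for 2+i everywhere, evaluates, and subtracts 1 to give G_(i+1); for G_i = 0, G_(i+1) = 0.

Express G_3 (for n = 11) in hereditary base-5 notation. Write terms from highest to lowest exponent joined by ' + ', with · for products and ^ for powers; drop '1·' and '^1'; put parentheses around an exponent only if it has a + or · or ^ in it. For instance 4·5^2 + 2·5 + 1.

5^(5 + 1) + 2

G_0 = 11. HB_2(11) = 2^(2 + 1) + 2 + 1. Bump = 85. G_1 = 84.
G_1 = 84. HB_3(84) = 3^(3 + 1) + 3. Bump = 1028. G_2 = 1027.
G_2 = 1027. HB_4(1027) = 4^(4 + 1) + 3. Bump = 15628. G_3 = 15627.
G_3 = 15627. HB_5(15627) = 5^(5 + 1) + 2. Bump = 279938. G_4 = 279937.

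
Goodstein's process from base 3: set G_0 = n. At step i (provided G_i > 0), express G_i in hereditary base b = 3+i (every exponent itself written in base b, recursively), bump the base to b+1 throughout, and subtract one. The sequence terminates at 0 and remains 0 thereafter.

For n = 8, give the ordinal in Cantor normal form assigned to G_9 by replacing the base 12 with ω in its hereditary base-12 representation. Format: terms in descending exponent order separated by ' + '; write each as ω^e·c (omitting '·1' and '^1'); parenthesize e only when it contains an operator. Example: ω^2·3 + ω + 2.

11

G_0 = 8. HB_3(8) = 2·3 + 2. Bump = 10. G_1 = 9.
G_1 = 9. HB_4(9) = 2·4 + 1. Bump = 11. G_2 = 10.
G_2 = 10. HB_5(10) = 2·5. Bump = 12. G_3 = 11.
G_3 = 11. HB_6(11) = 6 + 5. Bump = 12. G_4 = 11.
G_4 = 11. HB_7(11) = 7 + 4. Bump = 12. G_5 = 11.
G_5 = 11. HB_8(11) = 8 + 3. Bump = 12. G_6 = 11.
G_6 = 11. HB_9(11) = 9 + 2. Bump = 12. G_7 = 11.
G_7 = 11. HB_10(11) = 10 + 1. Bump = 12. G_8 = 11.
G_8 = 11. HB_11(11) = 11. Bump = 12. G_9 = 11.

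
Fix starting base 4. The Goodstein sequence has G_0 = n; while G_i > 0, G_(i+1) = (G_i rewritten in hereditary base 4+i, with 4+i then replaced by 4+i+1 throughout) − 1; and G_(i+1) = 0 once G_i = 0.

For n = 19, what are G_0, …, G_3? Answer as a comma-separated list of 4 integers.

19, 27, 37, 49

19 —HB4→ 4^2 + 3 —bump→ 5^2 + 3 = 28 —(−1)→ 27
27 —HB5→ 5^2 + 2 —bump→ 6^2 + 2 = 38 —(−1)→ 37
37 —HB6→ 6^2 + 1 —bump→ 7^2 + 1 = 50 —(−1)→ 49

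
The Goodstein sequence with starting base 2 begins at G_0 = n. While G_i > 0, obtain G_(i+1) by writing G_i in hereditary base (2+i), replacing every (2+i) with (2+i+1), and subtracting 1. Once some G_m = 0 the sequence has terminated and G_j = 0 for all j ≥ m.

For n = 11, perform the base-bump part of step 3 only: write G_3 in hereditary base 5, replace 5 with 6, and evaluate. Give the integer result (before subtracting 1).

11 —HB2→ 2^(2 + 1) + 2 + 1 —bump→ 3^(3 + 1) + 3 + 1 = 85 —(−1)→ 84
84 —HB3→ 3^(3 + 1) + 3 —bump→ 4^(4 + 1) + 4 = 1028 —(−1)→ 1027
1027 —HB4→ 4^(4 + 1) + 3 —bump→ 5^(5 + 1) + 3 = 15628 —(−1)→ 15627
15627 —HB5→ 5^(5 + 1) + 2 —bump→ 6^(6 + 1) + 2 = 279938 —(−1)→ 279937

279938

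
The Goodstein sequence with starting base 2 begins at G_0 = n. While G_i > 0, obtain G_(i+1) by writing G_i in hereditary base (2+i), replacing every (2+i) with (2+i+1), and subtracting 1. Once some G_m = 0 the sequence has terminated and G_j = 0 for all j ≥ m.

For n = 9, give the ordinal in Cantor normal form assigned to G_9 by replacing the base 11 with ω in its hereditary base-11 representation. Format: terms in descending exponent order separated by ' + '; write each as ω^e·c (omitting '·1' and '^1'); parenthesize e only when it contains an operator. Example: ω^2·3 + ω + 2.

ω^ω·3 + ω^3·3 + ω^2·3 + ω·2 + 4

G_0=9  [base 2] 2^(2 + 1) + 1  →[2↦3]→  3^(3 + 1) + 1 = 82  −1 ⇒ G_1=81
G_1=81  [base 3] 3^(3 + 1)  →[3↦4]→  4^(4 + 1) = 1024  −1 ⇒ G_2=1023
G_2=1023  [base 4] 3·4^4 + 3·4^3 + 3·4^2 + 3·4 + 3  →[4↦5]→  3·5^5 + 3·5^3 + 3·5^2 + 3·5 + 3 = 9843  −1 ⇒ G_3=9842
G_3=9842  [base 5] 3·5^5 + 3·5^3 + 3·5^2 + 3·5 + 2  →[5↦6]→  3·6^6 + 3·6^3 + 3·6^2 + 3·6 + 2 = 140744  −1 ⇒ G_4=140743
G_4=140743  [base 6] 3·6^6 + 3·6^3 + 3·6^2 + 3·6 + 1  →[6↦7]→  3·7^7 + 3·7^3 + 3·7^2 + 3·7 + 1 = 2471827  −1 ⇒ G_5=2471826
G_5=2471826  [base 7] 3·7^7 + 3·7^3 + 3·7^2 + 3·7  →[7↦8]→  3·8^8 + 3·8^3 + 3·8^2 + 3·8 = 50333400  −1 ⇒ G_6=50333399
G_6=50333399  [base 8] 3·8^8 + 3·8^3 + 3·8^2 + 2·8 + 7  →[8↦9]→  3·9^9 + 3·9^3 + 3·9^2 + 2·9 + 7 = 1162263922  −1 ⇒ G_7=1162263921
G_7=1162263921  [base 9] 3·9^9 + 3·9^3 + 3·9^2 + 2·9 + 6  →[9↦10]→  3·10^10 + 3·10^3 + 3·10^2 + 2·10 + 6 = 30000003326  −1 ⇒ G_8=30000003325
G_8=30000003325  [base 10] 3·10^10 + 3·10^3 + 3·10^2 + 2·10 + 5  →[10↦11]→  3·11^11 + 3·11^3 + 3·11^2 + 2·11 + 5 = 855935016216  −1 ⇒ G_9=855935016215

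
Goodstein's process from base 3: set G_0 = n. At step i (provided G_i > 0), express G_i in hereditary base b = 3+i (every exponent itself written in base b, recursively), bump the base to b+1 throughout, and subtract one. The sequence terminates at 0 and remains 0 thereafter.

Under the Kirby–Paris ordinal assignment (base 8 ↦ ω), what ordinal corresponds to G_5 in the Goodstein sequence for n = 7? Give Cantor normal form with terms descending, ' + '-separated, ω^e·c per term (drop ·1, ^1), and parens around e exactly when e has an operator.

ω + 1

step 0: 7 = 2·3 + 1; sub 4 for 3: 2·4 + 1; = 9; G_1 = 9−1 = 8
step 1: 8 = 2·4; sub 5 for 4: 2·5; = 10; G_2 = 10−1 = 9
step 2: 9 = 5 + 4; sub 6 for 5: 6 + 4; = 10; G_3 = 10−1 = 9
step 3: 9 = 6 + 3; sub 7 for 6: 7 + 3; = 10; G_4 = 10−1 = 9
step 4: 9 = 7 + 2; sub 8 for 7: 8 + 2; = 10; G_5 = 10−1 = 9
step 5: 9 = 8 + 1; sub 9 for 8: 9 + 1; = 10; G_6 = 10−1 = 9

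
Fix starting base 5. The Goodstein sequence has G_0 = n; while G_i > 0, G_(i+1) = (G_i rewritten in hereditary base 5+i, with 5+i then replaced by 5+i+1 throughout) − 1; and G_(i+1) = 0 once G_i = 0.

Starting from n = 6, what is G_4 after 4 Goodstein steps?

G_0 = 6. HB_5(6) = 5 + 1. Bump = 7. G_1 = 6.
G_1 = 6. HB_6(6) = 6. Bump = 7. G_2 = 6.
G_2 = 6. HB_7(6) = 6. Bump = 6. G_3 = 5.
G_3 = 5. HB_8(5) = 5. Bump = 5. G_4 = 4.
G_4 = 4. HB_9(4) = 4. Bump = 4. G_5 = 3.

4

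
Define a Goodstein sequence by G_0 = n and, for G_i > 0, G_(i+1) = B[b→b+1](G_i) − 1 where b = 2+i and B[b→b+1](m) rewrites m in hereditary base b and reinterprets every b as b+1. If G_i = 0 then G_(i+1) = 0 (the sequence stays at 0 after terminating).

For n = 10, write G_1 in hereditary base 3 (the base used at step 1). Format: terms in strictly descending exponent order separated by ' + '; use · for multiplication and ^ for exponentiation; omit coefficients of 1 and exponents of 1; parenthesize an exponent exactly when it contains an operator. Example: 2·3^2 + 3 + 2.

G_0 = 10. HB_2(10) = 2^(2 + 1) + 2. Bump = 84. G_1 = 83.
G_1 = 83. HB_3(83) = 3^(3 + 1) + 2. Bump = 1026. G_2 = 1025.

3^(3 + 1) + 2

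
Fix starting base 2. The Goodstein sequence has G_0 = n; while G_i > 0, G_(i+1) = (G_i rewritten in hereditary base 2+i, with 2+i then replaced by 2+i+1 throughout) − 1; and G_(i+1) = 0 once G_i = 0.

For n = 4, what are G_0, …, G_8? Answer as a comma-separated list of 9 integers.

4, 26, 41, 60, 83, 109, 139, 173, 211

[0] 4 ≡ 2^2 (base 2). Lift 3: 27. −1: 26.
[1] 26 ≡ 2·3^2 + 2·3 + 2 (base 3). Lift 4: 42. −1: 41.
[2] 41 ≡ 2·4^2 + 2·4 + 1 (base 4). Lift 5: 61. −1: 60.
[3] 60 ≡ 2·5^2 + 2·5 (base 5). Lift 6: 84. −1: 83.
[4] 83 ≡ 2·6^2 + 6 + 5 (base 6). Lift 7: 110. −1: 109.
[5] 109 ≡ 2·7^2 + 7 + 4 (base 7). Lift 8: 140. −1: 139.
[6] 139 ≡ 2·8^2 + 8 + 3 (base 8). Lift 9: 174. −1: 173.
[7] 173 ≡ 2·9^2 + 9 + 2 (base 9). Lift 10: 212. −1: 211.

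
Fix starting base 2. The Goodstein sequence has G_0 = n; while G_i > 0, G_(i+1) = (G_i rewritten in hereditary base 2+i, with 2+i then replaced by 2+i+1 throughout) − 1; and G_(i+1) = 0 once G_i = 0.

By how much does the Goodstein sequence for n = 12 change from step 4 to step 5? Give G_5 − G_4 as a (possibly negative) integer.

step 0: 12 = 2^(2 + 1) + 2^2; sub 3 for 2: 3^(3 + 1) + 3^3; = 108; G_1 = 108−1 = 107
step 1: 107 = 3^(3 + 1) + 2·3^2 + 2·3 + 2; sub 4 for 3: 4^(4 + 1) + 2·4^2 + 2·4 + 2; = 1066; G_2 = 1066−1 = 1065
step 2: 1065 = 4^(4 + 1) + 2·4^2 + 2·4 + 1; sub 5 for 4: 5^(5 + 1) + 2·5^2 + 2·5 + 1; = 15686; G_3 = 15686−1 = 15685
step 3: 15685 = 5^(5 + 1) + 2·5^2 + 2·5; sub 6 for 5: 6^(6 + 1) + 2·6^2 + 2·6; = 280020; G_4 = 280020−1 = 280019
step 4: 280019 = 6^(6 + 1) + 2·6^2 + 6 + 5; sub 7 for 6: 7^(7 + 1) + 2·7^2 + 7 + 5; = 5764911; G_5 = 5764911−1 = 5764910

5484891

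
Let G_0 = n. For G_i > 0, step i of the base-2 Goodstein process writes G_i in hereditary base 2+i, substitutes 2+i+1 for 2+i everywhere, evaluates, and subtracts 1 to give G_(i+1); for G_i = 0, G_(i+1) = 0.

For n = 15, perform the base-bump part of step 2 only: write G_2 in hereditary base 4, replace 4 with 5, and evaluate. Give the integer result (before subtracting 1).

i=0: 15 = 2^(2 + 1) + 2^2 + 2 + 1 (b=2); 2→3: 3^(3 + 1) + 3^3 + 3 + 1 = 112; 112−1 = 111
i=1: 111 = 3^(3 + 1) + 3^3 + 3 (b=3); 3→4: 4^(4 + 1) + 4^4 + 4 = 1284; 1284−1 = 1283

18753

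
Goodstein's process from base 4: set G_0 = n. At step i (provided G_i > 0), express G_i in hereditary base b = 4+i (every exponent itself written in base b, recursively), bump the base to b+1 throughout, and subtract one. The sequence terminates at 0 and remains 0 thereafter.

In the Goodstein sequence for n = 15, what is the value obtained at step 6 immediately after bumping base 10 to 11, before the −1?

27

base 4: 15 = 3·4 + 3; at 5: 3·5 + 3 = 18; next = 17
base 5: 17 = 3·5 + 2; at 6: 3·6 + 2 = 20; next = 19
base 6: 19 = 3·6 + 1; at 7: 3·7 + 1 = 22; next = 21
base 7: 21 = 3·7; at 8: 3·8 = 24; next = 23
base 8: 23 = 2·8 + 7; at 9: 2·9 + 7 = 25; next = 24
base 9: 24 = 2·9 + 6; at 10: 2·10 + 6 = 26; next = 25
base 10: 25 = 2·10 + 5; at 11: 2·11 + 5 = 27; next = 26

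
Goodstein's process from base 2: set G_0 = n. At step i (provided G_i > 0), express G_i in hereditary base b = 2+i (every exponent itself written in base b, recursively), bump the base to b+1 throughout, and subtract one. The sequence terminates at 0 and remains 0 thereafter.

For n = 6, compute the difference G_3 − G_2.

2868

base 2: 6 = 2^2 + 2; at 3: 3^3 + 3 = 30; next = 29
base 3: 29 = 3^3 + 2; at 4: 4^4 + 2 = 258; next = 257
base 4: 257 = 4^4 + 1; at 5: 5^5 + 1 = 3126; next = 3125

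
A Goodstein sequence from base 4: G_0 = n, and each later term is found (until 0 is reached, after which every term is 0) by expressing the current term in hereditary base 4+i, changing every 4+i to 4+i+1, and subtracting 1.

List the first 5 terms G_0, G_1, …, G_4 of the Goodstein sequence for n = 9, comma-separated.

G_0=9  [base 4] 2·4 + 1  →[4↦5]→  2·5 + 1 = 11  −1 ⇒ G_1=10
G_1=10  [base 5] 2·5  →[5↦6]→  2·6 = 12  −1 ⇒ G_2=11
G_2=11  [base 6] 6 + 5  →[6↦7]→  7 + 5 = 12  −1 ⇒ G_3=11
G_3=11  [base 7] 7 + 4  →[7↦8]→  8 + 4 = 12  −1 ⇒ G_4=11

9, 10, 11, 11, 11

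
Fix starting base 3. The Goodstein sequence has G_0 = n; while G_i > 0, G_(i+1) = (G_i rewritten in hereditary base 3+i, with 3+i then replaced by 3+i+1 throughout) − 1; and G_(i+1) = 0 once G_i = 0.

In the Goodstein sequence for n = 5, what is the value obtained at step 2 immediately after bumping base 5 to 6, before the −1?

6

[0] 5 ≡ 3 + 2 (base 3). Lift 4: 6. −1: 5.
[1] 5 ≡ 4 + 1 (base 4). Lift 5: 6. −1: 5.
[2] 5 ≡ 5 (base 5). Lift 6: 6. −1: 5.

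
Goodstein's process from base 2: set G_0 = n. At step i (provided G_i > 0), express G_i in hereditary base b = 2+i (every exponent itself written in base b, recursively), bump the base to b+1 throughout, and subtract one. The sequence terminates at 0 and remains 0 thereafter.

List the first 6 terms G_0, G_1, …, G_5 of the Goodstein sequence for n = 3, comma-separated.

3, 3, 3, 2, 1, 0

step 0: 3 = 2 + 1; sub 3 for 2: 3 + 1; = 4; G_1 = 4−1 = 3
step 1: 3 = 3; sub 4 for 3: 4; = 4; G_2 = 4−1 = 3
step 2: 3 = 3; sub 5 for 4: 3; = 3; G_3 = 3−1 = 2
step 3: 2 = 2; sub 6 for 5: 2; = 2; G_4 = 2−1 = 1
step 4: 1 = 1; sub 7 for 6: 1; = 1; G_5 = 1−1 = 0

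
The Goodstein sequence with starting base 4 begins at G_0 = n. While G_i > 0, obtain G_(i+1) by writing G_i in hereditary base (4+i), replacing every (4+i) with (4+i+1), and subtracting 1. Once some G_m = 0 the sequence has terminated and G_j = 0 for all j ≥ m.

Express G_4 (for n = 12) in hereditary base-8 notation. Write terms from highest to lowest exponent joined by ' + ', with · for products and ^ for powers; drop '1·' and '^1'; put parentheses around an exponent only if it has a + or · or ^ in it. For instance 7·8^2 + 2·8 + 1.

2·8 + 1

G_0=12  [base 4] 3·4  →[4↦5]→  3·5 = 15  −1 ⇒ G_1=14
G_1=14  [base 5] 2·5 + 4  →[5↦6]→  2·6 + 4 = 16  −1 ⇒ G_2=15
G_2=15  [base 6] 2·6 + 3  →[6↦7]→  2·7 + 3 = 17  −1 ⇒ G_3=16
G_3=16  [base 7] 2·7 + 2  →[7↦8]→  2·8 + 2 = 18  −1 ⇒ G_4=17
G_4=17  [base 8] 2·8 + 1  →[8↦9]→  2·9 + 1 = 19  −1 ⇒ G_5=18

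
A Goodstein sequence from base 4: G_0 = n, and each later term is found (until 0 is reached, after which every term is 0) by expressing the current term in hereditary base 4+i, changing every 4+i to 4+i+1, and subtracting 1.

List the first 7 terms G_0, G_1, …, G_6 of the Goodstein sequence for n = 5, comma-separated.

5, 5, 5, 4, 3, 2, 1

[0] 5 ≡ 4 + 1 (base 4). Lift 5: 6. −1: 5.
[1] 5 ≡ 5 (base 5). Lift 6: 6. −1: 5.
[2] 5 ≡ 5 (base 6). Lift 7: 5. −1: 4.
[3] 4 ≡ 4 (base 7). Lift 8: 4. −1: 3.
[4] 3 ≡ 3 (base 8). Lift 9: 3. −1: 2.
[5] 2 ≡ 2 (base 9). Lift 10: 2. −1: 1.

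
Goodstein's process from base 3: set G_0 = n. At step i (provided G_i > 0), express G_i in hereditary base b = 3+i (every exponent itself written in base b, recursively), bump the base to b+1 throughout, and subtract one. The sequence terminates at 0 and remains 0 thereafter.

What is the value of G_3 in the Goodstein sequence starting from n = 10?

G_0=10  [base 3] 3^2 + 1  →[3↦4]→  4^2 + 1 = 17  −1 ⇒ G_1=16
G_1=16  [base 4] 4^2  →[4↦5]→  5^2 = 25  −1 ⇒ G_2=24
G_2=24  [base 5] 4·5 + 4  →[5↦6]→  4·6 + 4 = 28  −1 ⇒ G_3=27

27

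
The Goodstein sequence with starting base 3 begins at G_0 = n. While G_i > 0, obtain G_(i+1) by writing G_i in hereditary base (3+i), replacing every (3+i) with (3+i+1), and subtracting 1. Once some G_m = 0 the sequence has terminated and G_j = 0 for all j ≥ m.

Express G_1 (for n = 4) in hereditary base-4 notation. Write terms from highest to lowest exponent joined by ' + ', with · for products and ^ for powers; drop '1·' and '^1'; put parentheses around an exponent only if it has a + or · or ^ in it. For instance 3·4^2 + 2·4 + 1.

G_0=4  [base 3] 3 + 1  →[3↦4]→  4 + 1 = 5  −1 ⇒ G_1=4
G_1=4  [base 4] 4  →[4↦5]→  5 = 5  −1 ⇒ G_2=4

4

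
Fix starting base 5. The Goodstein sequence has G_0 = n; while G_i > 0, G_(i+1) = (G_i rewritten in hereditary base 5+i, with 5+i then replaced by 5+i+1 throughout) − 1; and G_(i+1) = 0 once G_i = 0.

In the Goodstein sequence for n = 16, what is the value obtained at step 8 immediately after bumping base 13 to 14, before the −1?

28

step 0: 16 = 3·5 + 1; sub 6 for 5: 3·6 + 1; = 19; G_1 = 19−1 = 18
step 1: 18 = 3·6; sub 7 for 6: 3·7; = 21; G_2 = 21−1 = 20
step 2: 20 = 2·7 + 6; sub 8 for 7: 2·8 + 6; = 22; G_3 = 22−1 = 21
step 3: 21 = 2·8 + 5; sub 9 for 8: 2·9 + 5; = 23; G_4 = 23−1 = 22
step 4: 22 = 2·9 + 4; sub 10 for 9: 2·10 + 4; = 24; G_5 = 24−1 = 23
step 5: 23 = 2·10 + 3; sub 11 for 10: 2·11 + 3; = 25; G_6 = 25−1 = 24
step 6: 24 = 2·11 + 2; sub 12 for 11: 2·12 + 2; = 26; G_7 = 26−1 = 25
step 7: 25 = 2·12 + 1; sub 13 for 12: 2·13 + 1; = 27; G_8 = 27−1 = 26
step 8: 26 = 2·13; sub 14 for 13: 2·14; = 28; G_9 = 28−1 = 27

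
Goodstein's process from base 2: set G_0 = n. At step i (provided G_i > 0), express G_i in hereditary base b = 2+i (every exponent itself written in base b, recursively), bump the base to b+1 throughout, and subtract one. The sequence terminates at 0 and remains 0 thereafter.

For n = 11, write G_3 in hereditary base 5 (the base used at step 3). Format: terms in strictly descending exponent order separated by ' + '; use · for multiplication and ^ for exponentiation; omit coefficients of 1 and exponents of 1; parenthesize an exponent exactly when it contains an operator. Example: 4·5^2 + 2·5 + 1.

[0] 11 ≡ 2^(2 + 1) + 2 + 1 (base 2). Lift 3: 85. −1: 84.
[1] 84 ≡ 3^(3 + 1) + 3 (base 3). Lift 4: 1028. −1: 1027.
[2] 1027 ≡ 4^(4 + 1) + 3 (base 4). Lift 5: 15628. −1: 15627.
[3] 15627 ≡ 5^(5 + 1) + 2 (base 5). Lift 6: 279938. −1: 279937.

5^(5 + 1) + 2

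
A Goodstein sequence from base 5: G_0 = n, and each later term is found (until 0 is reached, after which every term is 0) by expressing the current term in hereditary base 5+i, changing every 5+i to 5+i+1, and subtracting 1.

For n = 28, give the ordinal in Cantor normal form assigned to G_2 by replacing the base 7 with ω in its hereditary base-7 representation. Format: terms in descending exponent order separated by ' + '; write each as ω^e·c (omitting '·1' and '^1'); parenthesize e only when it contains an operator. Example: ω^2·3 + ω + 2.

ω^2 + 1

[0] 28 ≡ 5^2 + 3 (base 5). Lift 6: 39. −1: 38.
[1] 38 ≡ 6^2 + 2 (base 6). Lift 7: 51. −1: 50.
[2] 50 ≡ 7^2 + 1 (base 7). Lift 8: 65. −1: 64.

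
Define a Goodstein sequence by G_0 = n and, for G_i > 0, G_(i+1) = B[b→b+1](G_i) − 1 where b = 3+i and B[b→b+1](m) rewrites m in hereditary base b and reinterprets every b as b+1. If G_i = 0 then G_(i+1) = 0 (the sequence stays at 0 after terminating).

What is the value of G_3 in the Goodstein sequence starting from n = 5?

G_0=5  [base 3] 3 + 2  →[3↦4]→  4 + 2 = 6  −1 ⇒ G_1=5
G_1=5  [base 4] 4 + 1  →[4↦5]→  5 + 1 = 6  −1 ⇒ G_2=5
G_2=5  [base 5] 5  →[5↦6]→  6 = 6  −1 ⇒ G_3=5
G_3=5  [base 6] 5  →[6↦7]→  5 = 5  −1 ⇒ G_4=4

5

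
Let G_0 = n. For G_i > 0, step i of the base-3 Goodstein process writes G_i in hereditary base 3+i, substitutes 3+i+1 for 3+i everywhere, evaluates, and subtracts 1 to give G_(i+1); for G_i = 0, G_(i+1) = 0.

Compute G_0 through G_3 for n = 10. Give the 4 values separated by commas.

G_0 = 10. HB_3(10) = 3^2 + 1. Bump = 17. G_1 = 16.
G_1 = 16. HB_4(16) = 4^2. Bump = 25. G_2 = 24.
G_2 = 24. HB_5(24) = 4·5 + 4. Bump = 28. G_3 = 27.

10, 16, 24, 27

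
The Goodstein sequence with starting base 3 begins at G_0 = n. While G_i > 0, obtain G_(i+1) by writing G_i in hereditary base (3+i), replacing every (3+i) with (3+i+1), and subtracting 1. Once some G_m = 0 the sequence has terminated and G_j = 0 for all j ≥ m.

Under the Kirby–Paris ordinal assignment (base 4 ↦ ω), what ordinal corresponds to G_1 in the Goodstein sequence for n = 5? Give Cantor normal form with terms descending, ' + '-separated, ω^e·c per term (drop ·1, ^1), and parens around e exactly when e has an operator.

step 0: 5 = 3 + 2; sub 4 for 3: 4 + 2; = 6; G_1 = 6−1 = 5
step 1: 5 = 4 + 1; sub 5 for 4: 5 + 1; = 6; G_2 = 6−1 = 5

ω + 1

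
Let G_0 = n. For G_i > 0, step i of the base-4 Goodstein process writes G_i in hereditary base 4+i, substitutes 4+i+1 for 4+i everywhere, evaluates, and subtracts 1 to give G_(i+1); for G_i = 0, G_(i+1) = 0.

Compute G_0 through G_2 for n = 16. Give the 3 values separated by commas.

16, 24, 27

G_0 = 16. HB_4(16) = 4^2. Bump = 25. G_1 = 24.
G_1 = 24. HB_5(24) = 4·5 + 4. Bump = 28. G_2 = 27.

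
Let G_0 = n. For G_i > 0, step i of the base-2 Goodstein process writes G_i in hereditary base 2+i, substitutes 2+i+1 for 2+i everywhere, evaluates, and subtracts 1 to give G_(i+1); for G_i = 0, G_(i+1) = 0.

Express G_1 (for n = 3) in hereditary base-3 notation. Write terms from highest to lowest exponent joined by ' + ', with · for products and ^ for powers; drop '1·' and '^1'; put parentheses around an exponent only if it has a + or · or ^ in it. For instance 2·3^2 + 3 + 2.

(0) 3|_2 = 2 + 1 ↦ 3 + 1|_3 = 4 ⇒ 3
(1) 3|_3 = 3 ↦ 4|_4 = 4 ⇒ 3

3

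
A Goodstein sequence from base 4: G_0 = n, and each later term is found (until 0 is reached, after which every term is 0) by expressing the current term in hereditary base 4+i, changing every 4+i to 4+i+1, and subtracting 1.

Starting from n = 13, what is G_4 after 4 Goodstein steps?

19

[0] 13 ≡ 3·4 + 1 (base 4). Lift 5: 16. −1: 15.
[1] 15 ≡ 3·5 (base 5). Lift 6: 18. −1: 17.
[2] 17 ≡ 2·6 + 5 (base 6). Lift 7: 19. −1: 18.
[3] 18 ≡ 2·7 + 4 (base 7). Lift 8: 20. −1: 19.
[4] 19 ≡ 2·8 + 3 (base 8). Lift 9: 21. −1: 20.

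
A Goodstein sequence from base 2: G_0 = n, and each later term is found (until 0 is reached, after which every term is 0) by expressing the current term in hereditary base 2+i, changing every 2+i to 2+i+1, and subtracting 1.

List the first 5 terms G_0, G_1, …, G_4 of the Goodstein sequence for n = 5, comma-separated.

[0] 5 ≡ 2^2 + 1 (base 2). Lift 3: 28. −1: 27.
[1] 27 ≡ 3^3 (base 3). Lift 4: 256. −1: 255.
[2] 255 ≡ 3·4^3 + 3·4^2 + 3·4 + 3 (base 4). Lift 5: 468. −1: 467.
[3] 467 ≡ 3·5^3 + 3·5^2 + 3·5 + 2 (base 5). Lift 6: 776. −1: 775.

5, 27, 255, 467, 775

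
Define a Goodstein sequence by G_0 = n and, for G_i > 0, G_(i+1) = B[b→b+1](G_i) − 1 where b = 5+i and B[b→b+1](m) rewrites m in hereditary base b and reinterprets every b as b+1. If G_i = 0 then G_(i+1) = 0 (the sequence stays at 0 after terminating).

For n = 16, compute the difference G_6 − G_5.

(0) 16|_5 = 3·5 + 1 ↦ 3·6 + 1|_6 = 19 ⇒ 18
(1) 18|_6 = 3·6 ↦ 3·7|_7 = 21 ⇒ 20
(2) 20|_7 = 2·7 + 6 ↦ 2·8 + 6|_8 = 22 ⇒ 21
(3) 21|_8 = 2·8 + 5 ↦ 2·9 + 5|_9 = 23 ⇒ 22
(4) 22|_9 = 2·9 + 4 ↦ 2·10 + 4|_10 = 24 ⇒ 23
(5) 23|_10 = 2·10 + 3 ↦ 2·11 + 3|_11 = 25 ⇒ 24

1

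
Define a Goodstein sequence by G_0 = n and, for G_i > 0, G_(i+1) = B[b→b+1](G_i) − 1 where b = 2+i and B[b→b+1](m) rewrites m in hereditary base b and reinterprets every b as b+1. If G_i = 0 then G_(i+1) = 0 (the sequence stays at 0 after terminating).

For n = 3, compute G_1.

3

3 —HB2→ 2 + 1 —bump→ 3 + 1 = 4 —(−1)→ 3
3 —HB3→ 3 —bump→ 4 = 4 —(−1)→ 3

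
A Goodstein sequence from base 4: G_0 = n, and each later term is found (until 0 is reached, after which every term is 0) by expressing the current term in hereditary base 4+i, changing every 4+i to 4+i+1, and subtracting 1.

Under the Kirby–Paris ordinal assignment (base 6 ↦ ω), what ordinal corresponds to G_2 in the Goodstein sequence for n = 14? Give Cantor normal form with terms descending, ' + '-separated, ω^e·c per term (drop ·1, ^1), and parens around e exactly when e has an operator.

ω·3

[0] 14 ≡ 3·4 + 2 (base 4). Lift 5: 17. −1: 16.
[1] 16 ≡ 3·5 + 1 (base 5). Lift 6: 19. −1: 18.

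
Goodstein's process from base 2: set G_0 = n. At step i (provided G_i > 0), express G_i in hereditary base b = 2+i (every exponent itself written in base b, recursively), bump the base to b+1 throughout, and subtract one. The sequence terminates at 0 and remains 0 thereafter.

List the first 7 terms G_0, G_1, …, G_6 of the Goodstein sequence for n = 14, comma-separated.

14, 110, 1281, 18750, 326591, 5862840, 134404971

step 0: 14 = 2^(2 + 1) + 2^2 + 2; sub 3 for 2: 3^(3 + 1) + 3^3 + 3; = 111; G_1 = 111−1 = 110
step 1: 110 = 3^(3 + 1) + 3^3 + 2; sub 4 for 3: 4^(4 + 1) + 4^4 + 2; = 1282; G_2 = 1282−1 = 1281
step 2: 1281 = 4^(4 + 1) + 4^4 + 1; sub 5 for 4: 5^(5 + 1) + 5^5 + 1; = 18751; G_3 = 18751−1 = 18750
step 3: 18750 = 5^(5 + 1) + 5^5; sub 6 for 5: 6^(6 + 1) + 6^6; = 326592; G_4 = 326592−1 = 326591
step 4: 326591 = 6^(6 + 1) + 5·6^5 + 5·6^4 + 5·6^3 + 5·6^2 + 5·6 + 5; sub 7 for 6: 7^(7 + 1) + 5·7^5 + 5·7^4 + 5·7^3 + 5·7^2 + 5·7 + 5; = 5862841; G_5 = 5862841−1 = 5862840
step 5: 5862840 = 7^(7 + 1) + 5·7^5 + 5·7^4 + 5·7^3 + 5·7^2 + 5·7 + 4; sub 8 for 7: 8^(8 + 1) + 5·8^5 + 5·8^4 + 5·8^3 + 5·8^2 + 5·8 + 4; = 134404972; G_6 = 134404972−1 = 134404971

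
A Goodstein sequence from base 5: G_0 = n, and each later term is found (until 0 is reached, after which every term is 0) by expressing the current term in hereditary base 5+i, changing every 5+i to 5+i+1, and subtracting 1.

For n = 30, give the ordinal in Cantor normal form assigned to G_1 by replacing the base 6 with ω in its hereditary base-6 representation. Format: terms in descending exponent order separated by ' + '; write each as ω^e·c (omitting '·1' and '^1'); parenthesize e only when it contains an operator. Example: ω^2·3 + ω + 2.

step 0: 30 = 5^2 + 5; sub 6 for 5: 6^2 + 6; = 42; G_1 = 42−1 = 41
step 1: 41 = 6^2 + 5; sub 7 for 6: 7^2 + 5; = 54; G_2 = 54−1 = 53

ω^2 + 5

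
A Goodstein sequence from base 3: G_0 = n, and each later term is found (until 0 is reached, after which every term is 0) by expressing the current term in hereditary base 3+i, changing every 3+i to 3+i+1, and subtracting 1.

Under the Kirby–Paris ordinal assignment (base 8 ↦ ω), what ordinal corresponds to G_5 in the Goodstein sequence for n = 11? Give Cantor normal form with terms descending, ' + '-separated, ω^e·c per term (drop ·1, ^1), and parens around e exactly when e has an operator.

[0] 11 ≡ 3^2 + 2 (base 3). Lift 4: 18. −1: 17.
[1] 17 ≡ 4^2 + 1 (base 4). Lift 5: 26. −1: 25.
[2] 25 ≡ 5^2 (base 5). Lift 6: 36. −1: 35.
[3] 35 ≡ 5·6 + 5 (base 6). Lift 7: 40. −1: 39.
[4] 39 ≡ 5·7 + 4 (base 7). Lift 8: 44. −1: 43.
[5] 43 ≡ 5·8 + 3 (base 8). Lift 9: 48. −1: 47.

ω·5 + 3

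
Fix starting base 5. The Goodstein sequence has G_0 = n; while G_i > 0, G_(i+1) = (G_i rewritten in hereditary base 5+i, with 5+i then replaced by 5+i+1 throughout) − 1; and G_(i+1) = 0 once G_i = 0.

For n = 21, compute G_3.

(0) 21|_5 = 4·5 + 1 ↦ 4·6 + 1|_6 = 25 ⇒ 24
(1) 24|_6 = 4·6 ↦ 4·7|_7 = 28 ⇒ 27
(2) 27|_7 = 3·7 + 6 ↦ 3·8 + 6|_8 = 30 ⇒ 29
(3) 29|_8 = 3·8 + 5 ↦ 3·9 + 5|_9 = 32 ⇒ 31

29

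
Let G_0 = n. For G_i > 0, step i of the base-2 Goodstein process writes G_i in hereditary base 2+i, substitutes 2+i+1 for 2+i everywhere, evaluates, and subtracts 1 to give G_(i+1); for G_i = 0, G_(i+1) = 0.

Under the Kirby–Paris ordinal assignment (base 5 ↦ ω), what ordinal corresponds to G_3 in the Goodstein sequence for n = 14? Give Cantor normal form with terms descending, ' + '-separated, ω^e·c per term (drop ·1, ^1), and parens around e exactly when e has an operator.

ω^(ω + 1) + ω^ω

[0] 14 ≡ 2^(2 + 1) + 2^2 + 2 (base 2). Lift 3: 111. −1: 110.
[1] 110 ≡ 3^(3 + 1) + 3^3 + 2 (base 3). Lift 4: 1282. −1: 1281.
[2] 1281 ≡ 4^(4 + 1) + 4^4 + 1 (base 4). Lift 5: 18751. −1: 18750.
[3] 18750 ≡ 5^(5 + 1) + 5^5 (base 5). Lift 6: 326592. −1: 326591.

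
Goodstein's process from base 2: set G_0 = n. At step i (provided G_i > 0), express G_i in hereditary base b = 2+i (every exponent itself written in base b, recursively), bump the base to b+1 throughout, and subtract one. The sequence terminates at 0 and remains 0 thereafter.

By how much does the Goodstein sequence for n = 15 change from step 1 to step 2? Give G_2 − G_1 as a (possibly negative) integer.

1172

G_0 = 15. HB_2(15) = 2^(2 + 1) + 2^2 + 2 + 1. Bump = 112. G_1 = 111.
G_1 = 111. HB_3(111) = 3^(3 + 1) + 3^3 + 3. Bump = 1284. G_2 = 1283.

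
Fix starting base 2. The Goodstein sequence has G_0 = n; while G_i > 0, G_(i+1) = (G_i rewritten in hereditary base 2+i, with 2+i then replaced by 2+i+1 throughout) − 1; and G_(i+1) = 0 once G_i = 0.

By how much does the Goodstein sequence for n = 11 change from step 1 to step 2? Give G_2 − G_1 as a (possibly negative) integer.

[0] 11 ≡ 2^(2 + 1) + 2 + 1 (base 2). Lift 3: 85. −1: 84.
[1] 84 ≡ 3^(3 + 1) + 3 (base 3). Lift 4: 1028. −1: 1027.

943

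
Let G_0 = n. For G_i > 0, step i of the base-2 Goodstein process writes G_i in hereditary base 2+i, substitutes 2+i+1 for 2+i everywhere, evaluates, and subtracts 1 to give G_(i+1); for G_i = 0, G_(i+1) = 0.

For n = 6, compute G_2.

base 2: 6 = 2^2 + 2; at 3: 3^3 + 3 = 30; next = 29
base 3: 29 = 3^3 + 2; at 4: 4^4 + 2 = 258; next = 257
base 4: 257 = 4^4 + 1; at 5: 5^5 + 1 = 3126; next = 3125

257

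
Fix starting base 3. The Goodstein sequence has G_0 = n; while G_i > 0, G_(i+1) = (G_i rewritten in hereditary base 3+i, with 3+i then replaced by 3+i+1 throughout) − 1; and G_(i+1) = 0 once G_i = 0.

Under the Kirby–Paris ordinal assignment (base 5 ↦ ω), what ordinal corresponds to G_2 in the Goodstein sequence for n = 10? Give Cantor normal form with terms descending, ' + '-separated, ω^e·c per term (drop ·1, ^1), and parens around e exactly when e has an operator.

ω·4 + 4

[0] 10 ≡ 3^2 + 1 (base 3). Lift 4: 17. −1: 16.
[1] 16 ≡ 4^2 (base 4). Lift 5: 25. −1: 24.
[2] 24 ≡ 4·5 + 4 (base 5). Lift 6: 28. −1: 27.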